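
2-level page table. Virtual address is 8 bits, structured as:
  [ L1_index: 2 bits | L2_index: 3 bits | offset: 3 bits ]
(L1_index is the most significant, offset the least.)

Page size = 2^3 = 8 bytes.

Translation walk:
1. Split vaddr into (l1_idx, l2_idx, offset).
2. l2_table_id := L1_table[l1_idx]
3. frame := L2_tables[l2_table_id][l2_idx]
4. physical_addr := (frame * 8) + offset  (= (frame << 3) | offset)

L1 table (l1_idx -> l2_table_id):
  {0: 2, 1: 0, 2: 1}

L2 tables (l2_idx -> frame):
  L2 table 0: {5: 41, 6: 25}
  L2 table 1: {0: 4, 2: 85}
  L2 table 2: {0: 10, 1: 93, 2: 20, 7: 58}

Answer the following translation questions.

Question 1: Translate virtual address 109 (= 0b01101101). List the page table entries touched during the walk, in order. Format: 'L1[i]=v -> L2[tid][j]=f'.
Answer: L1[1]=0 -> L2[0][5]=41

Derivation:
vaddr = 109 = 0b01101101
Split: l1_idx=1, l2_idx=5, offset=5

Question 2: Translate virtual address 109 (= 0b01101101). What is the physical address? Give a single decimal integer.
vaddr = 109 = 0b01101101
Split: l1_idx=1, l2_idx=5, offset=5
L1[1] = 0
L2[0][5] = 41
paddr = 41 * 8 + 5 = 333

Answer: 333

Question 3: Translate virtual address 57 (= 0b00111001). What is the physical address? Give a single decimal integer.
vaddr = 57 = 0b00111001
Split: l1_idx=0, l2_idx=7, offset=1
L1[0] = 2
L2[2][7] = 58
paddr = 58 * 8 + 1 = 465

Answer: 465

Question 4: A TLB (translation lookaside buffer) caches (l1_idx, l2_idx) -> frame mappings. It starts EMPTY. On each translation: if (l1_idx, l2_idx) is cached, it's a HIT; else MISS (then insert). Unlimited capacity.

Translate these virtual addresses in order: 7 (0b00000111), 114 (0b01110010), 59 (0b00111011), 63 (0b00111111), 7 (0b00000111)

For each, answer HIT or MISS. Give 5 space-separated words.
vaddr=7: (0,0) not in TLB -> MISS, insert
vaddr=114: (1,6) not in TLB -> MISS, insert
vaddr=59: (0,7) not in TLB -> MISS, insert
vaddr=63: (0,7) in TLB -> HIT
vaddr=7: (0,0) in TLB -> HIT

Answer: MISS MISS MISS HIT HIT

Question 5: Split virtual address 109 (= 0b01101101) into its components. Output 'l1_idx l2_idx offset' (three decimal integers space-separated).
Answer: 1 5 5

Derivation:
vaddr = 109 = 0b01101101
  top 2 bits -> l1_idx = 1
  next 3 bits -> l2_idx = 5
  bottom 3 bits -> offset = 5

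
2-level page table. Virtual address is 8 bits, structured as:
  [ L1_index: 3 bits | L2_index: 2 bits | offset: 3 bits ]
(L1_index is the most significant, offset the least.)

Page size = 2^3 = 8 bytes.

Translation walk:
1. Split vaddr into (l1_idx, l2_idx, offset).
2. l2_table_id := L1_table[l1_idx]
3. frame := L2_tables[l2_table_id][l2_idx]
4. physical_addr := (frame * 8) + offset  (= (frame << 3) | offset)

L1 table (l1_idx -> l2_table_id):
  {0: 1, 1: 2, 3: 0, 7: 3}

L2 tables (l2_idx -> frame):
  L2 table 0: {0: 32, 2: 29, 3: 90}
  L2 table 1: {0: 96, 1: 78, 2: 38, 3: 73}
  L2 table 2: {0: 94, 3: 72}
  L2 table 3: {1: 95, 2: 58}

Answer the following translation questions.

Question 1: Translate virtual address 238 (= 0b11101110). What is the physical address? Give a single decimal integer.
vaddr = 238 = 0b11101110
Split: l1_idx=7, l2_idx=1, offset=6
L1[7] = 3
L2[3][1] = 95
paddr = 95 * 8 + 6 = 766

Answer: 766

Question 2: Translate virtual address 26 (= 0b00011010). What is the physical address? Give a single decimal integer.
vaddr = 26 = 0b00011010
Split: l1_idx=0, l2_idx=3, offset=2
L1[0] = 1
L2[1][3] = 73
paddr = 73 * 8 + 2 = 586

Answer: 586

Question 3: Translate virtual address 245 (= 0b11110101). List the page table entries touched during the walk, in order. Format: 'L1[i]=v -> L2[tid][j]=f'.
vaddr = 245 = 0b11110101
Split: l1_idx=7, l2_idx=2, offset=5

Answer: L1[7]=3 -> L2[3][2]=58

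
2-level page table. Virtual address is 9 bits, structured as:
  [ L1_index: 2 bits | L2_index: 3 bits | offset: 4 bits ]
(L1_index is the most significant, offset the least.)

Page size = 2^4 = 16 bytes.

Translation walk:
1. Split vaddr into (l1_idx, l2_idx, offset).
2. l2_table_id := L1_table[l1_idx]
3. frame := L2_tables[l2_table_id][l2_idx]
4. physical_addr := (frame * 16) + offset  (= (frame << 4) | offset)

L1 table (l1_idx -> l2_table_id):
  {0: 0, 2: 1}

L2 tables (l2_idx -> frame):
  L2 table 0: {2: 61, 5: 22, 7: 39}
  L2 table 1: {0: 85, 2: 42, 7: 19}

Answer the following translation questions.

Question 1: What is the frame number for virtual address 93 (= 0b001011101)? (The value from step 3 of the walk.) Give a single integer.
Answer: 22

Derivation:
vaddr = 93: l1_idx=0, l2_idx=5
L1[0] = 0; L2[0][5] = 22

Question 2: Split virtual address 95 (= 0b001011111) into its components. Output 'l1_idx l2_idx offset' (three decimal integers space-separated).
Answer: 0 5 15

Derivation:
vaddr = 95 = 0b001011111
  top 2 bits -> l1_idx = 0
  next 3 bits -> l2_idx = 5
  bottom 4 bits -> offset = 15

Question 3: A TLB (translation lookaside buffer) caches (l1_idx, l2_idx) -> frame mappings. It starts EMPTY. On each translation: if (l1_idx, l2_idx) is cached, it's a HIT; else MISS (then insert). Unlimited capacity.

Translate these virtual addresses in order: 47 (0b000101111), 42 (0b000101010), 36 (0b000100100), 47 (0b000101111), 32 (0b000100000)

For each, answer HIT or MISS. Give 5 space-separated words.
vaddr=47: (0,2) not in TLB -> MISS, insert
vaddr=42: (0,2) in TLB -> HIT
vaddr=36: (0,2) in TLB -> HIT
vaddr=47: (0,2) in TLB -> HIT
vaddr=32: (0,2) in TLB -> HIT

Answer: MISS HIT HIT HIT HIT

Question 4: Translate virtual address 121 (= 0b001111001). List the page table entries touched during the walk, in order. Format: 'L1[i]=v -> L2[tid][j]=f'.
Answer: L1[0]=0 -> L2[0][7]=39

Derivation:
vaddr = 121 = 0b001111001
Split: l1_idx=0, l2_idx=7, offset=9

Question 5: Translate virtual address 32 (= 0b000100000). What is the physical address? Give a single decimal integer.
vaddr = 32 = 0b000100000
Split: l1_idx=0, l2_idx=2, offset=0
L1[0] = 0
L2[0][2] = 61
paddr = 61 * 16 + 0 = 976

Answer: 976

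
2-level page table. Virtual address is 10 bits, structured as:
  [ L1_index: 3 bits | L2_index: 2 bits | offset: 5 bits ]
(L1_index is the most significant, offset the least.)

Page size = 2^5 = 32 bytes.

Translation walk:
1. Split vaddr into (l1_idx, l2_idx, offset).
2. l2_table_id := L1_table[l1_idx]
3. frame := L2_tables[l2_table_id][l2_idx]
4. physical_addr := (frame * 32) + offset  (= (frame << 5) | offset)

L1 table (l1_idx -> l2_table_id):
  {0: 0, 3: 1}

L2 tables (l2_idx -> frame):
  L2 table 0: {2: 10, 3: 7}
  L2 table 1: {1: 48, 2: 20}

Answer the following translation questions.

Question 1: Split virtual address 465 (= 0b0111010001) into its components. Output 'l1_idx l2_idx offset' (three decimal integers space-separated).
Answer: 3 2 17

Derivation:
vaddr = 465 = 0b0111010001
  top 3 bits -> l1_idx = 3
  next 2 bits -> l2_idx = 2
  bottom 5 bits -> offset = 17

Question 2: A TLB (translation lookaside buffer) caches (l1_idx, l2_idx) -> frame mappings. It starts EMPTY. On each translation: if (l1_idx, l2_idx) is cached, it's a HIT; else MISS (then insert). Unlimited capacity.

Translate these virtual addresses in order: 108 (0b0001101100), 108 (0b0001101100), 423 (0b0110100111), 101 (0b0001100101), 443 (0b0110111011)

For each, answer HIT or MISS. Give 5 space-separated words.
vaddr=108: (0,3) not in TLB -> MISS, insert
vaddr=108: (0,3) in TLB -> HIT
vaddr=423: (3,1) not in TLB -> MISS, insert
vaddr=101: (0,3) in TLB -> HIT
vaddr=443: (3,1) in TLB -> HIT

Answer: MISS HIT MISS HIT HIT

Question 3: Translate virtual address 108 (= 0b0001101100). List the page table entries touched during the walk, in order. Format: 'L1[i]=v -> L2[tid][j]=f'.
vaddr = 108 = 0b0001101100
Split: l1_idx=0, l2_idx=3, offset=12

Answer: L1[0]=0 -> L2[0][3]=7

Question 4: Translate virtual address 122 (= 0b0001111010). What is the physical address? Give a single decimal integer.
vaddr = 122 = 0b0001111010
Split: l1_idx=0, l2_idx=3, offset=26
L1[0] = 0
L2[0][3] = 7
paddr = 7 * 32 + 26 = 250

Answer: 250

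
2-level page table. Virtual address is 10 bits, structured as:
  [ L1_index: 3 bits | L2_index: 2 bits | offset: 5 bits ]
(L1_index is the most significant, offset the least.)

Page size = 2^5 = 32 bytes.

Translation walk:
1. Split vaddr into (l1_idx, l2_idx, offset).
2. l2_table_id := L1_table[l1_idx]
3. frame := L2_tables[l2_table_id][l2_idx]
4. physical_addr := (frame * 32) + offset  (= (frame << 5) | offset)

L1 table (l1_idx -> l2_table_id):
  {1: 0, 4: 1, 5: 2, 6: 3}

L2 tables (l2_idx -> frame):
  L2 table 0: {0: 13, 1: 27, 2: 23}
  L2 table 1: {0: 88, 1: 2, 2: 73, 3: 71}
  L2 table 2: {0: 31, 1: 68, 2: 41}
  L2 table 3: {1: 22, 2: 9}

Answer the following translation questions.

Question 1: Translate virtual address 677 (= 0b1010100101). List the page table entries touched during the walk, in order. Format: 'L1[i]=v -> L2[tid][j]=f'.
Answer: L1[5]=2 -> L2[2][1]=68

Derivation:
vaddr = 677 = 0b1010100101
Split: l1_idx=5, l2_idx=1, offset=5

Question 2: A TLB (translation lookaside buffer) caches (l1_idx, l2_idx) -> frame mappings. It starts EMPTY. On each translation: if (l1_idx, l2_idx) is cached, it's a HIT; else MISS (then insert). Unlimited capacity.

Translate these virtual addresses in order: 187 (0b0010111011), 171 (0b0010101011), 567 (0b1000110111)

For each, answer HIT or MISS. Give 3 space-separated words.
Answer: MISS HIT MISS

Derivation:
vaddr=187: (1,1) not in TLB -> MISS, insert
vaddr=171: (1,1) in TLB -> HIT
vaddr=567: (4,1) not in TLB -> MISS, insert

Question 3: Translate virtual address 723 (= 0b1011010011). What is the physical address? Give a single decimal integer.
Answer: 1331

Derivation:
vaddr = 723 = 0b1011010011
Split: l1_idx=5, l2_idx=2, offset=19
L1[5] = 2
L2[2][2] = 41
paddr = 41 * 32 + 19 = 1331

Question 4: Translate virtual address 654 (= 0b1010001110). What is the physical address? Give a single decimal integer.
vaddr = 654 = 0b1010001110
Split: l1_idx=5, l2_idx=0, offset=14
L1[5] = 2
L2[2][0] = 31
paddr = 31 * 32 + 14 = 1006

Answer: 1006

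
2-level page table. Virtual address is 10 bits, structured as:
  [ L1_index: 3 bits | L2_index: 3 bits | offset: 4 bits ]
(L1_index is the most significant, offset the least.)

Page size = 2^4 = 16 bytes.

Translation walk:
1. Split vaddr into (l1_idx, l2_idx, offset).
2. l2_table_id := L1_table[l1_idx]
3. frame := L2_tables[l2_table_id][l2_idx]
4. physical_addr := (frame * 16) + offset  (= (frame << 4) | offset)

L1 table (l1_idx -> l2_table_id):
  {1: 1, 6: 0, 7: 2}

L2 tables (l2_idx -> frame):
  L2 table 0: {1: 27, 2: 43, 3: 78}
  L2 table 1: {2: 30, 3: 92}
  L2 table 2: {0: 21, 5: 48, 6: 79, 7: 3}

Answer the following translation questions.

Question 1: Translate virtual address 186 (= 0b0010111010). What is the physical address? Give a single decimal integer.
vaddr = 186 = 0b0010111010
Split: l1_idx=1, l2_idx=3, offset=10
L1[1] = 1
L2[1][3] = 92
paddr = 92 * 16 + 10 = 1482

Answer: 1482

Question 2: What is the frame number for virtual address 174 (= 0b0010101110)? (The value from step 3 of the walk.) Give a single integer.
vaddr = 174: l1_idx=1, l2_idx=2
L1[1] = 1; L2[1][2] = 30

Answer: 30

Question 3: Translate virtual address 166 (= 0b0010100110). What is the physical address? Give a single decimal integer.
vaddr = 166 = 0b0010100110
Split: l1_idx=1, l2_idx=2, offset=6
L1[1] = 1
L2[1][2] = 30
paddr = 30 * 16 + 6 = 486

Answer: 486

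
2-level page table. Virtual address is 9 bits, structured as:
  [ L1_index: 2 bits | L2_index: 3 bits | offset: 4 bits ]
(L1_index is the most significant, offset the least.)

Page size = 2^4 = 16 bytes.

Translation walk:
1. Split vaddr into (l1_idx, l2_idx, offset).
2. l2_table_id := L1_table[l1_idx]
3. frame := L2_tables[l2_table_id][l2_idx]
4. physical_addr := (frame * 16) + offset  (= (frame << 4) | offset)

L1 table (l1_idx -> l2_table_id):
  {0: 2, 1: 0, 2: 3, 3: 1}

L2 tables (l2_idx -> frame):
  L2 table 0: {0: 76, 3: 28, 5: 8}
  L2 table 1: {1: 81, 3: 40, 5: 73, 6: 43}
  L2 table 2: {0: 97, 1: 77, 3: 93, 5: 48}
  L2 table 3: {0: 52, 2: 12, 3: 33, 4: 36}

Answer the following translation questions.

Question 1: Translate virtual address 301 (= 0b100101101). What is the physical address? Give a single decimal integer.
vaddr = 301 = 0b100101101
Split: l1_idx=2, l2_idx=2, offset=13
L1[2] = 3
L2[3][2] = 12
paddr = 12 * 16 + 13 = 205

Answer: 205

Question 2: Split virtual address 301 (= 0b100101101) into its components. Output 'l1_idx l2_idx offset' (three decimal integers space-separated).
Answer: 2 2 13

Derivation:
vaddr = 301 = 0b100101101
  top 2 bits -> l1_idx = 2
  next 3 bits -> l2_idx = 2
  bottom 4 bits -> offset = 13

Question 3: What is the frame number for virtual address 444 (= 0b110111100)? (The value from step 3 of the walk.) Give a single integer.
vaddr = 444: l1_idx=3, l2_idx=3
L1[3] = 1; L2[1][3] = 40

Answer: 40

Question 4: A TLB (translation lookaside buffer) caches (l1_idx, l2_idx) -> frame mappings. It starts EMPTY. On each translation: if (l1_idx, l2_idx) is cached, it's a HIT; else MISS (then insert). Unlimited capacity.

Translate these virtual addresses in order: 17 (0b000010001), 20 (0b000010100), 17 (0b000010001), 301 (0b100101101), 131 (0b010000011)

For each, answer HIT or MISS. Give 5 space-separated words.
vaddr=17: (0,1) not in TLB -> MISS, insert
vaddr=20: (0,1) in TLB -> HIT
vaddr=17: (0,1) in TLB -> HIT
vaddr=301: (2,2) not in TLB -> MISS, insert
vaddr=131: (1,0) not in TLB -> MISS, insert

Answer: MISS HIT HIT MISS MISS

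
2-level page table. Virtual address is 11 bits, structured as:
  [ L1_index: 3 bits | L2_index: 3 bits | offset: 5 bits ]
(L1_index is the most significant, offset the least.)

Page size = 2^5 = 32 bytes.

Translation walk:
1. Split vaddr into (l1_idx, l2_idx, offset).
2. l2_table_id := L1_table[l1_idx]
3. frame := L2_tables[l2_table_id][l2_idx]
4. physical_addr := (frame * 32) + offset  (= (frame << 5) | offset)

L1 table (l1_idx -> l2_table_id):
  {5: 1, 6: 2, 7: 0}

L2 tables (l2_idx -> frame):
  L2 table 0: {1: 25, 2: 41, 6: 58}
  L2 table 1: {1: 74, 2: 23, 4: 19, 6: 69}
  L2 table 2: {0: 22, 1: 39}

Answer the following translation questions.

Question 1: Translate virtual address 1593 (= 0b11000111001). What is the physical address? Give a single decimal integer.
vaddr = 1593 = 0b11000111001
Split: l1_idx=6, l2_idx=1, offset=25
L1[6] = 2
L2[2][1] = 39
paddr = 39 * 32 + 25 = 1273

Answer: 1273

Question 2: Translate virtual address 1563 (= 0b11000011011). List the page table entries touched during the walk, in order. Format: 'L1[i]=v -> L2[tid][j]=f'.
vaddr = 1563 = 0b11000011011
Split: l1_idx=6, l2_idx=0, offset=27

Answer: L1[6]=2 -> L2[2][0]=22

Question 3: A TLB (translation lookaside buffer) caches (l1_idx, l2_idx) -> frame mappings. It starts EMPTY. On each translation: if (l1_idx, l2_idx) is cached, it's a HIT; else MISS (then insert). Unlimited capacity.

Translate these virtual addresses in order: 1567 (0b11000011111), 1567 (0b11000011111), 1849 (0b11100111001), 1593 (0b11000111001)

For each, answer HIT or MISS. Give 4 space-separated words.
Answer: MISS HIT MISS MISS

Derivation:
vaddr=1567: (6,0) not in TLB -> MISS, insert
vaddr=1567: (6,0) in TLB -> HIT
vaddr=1849: (7,1) not in TLB -> MISS, insert
vaddr=1593: (6,1) not in TLB -> MISS, insert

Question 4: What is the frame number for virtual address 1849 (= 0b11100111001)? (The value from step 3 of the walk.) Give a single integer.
Answer: 25

Derivation:
vaddr = 1849: l1_idx=7, l2_idx=1
L1[7] = 0; L2[0][1] = 25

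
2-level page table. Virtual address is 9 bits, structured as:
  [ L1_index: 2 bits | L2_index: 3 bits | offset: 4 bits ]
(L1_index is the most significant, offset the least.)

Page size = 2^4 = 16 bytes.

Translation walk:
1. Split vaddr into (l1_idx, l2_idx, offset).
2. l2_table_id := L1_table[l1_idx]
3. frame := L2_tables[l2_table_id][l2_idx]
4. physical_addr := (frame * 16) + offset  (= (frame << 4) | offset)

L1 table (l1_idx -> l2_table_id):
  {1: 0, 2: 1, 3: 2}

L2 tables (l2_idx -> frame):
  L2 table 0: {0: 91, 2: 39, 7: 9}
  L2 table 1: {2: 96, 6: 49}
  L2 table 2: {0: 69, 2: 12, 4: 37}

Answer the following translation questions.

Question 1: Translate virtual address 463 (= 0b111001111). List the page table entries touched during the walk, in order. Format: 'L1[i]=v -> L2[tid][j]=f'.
vaddr = 463 = 0b111001111
Split: l1_idx=3, l2_idx=4, offset=15

Answer: L1[3]=2 -> L2[2][4]=37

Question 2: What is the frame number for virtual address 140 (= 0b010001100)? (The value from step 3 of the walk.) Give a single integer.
vaddr = 140: l1_idx=1, l2_idx=0
L1[1] = 0; L2[0][0] = 91

Answer: 91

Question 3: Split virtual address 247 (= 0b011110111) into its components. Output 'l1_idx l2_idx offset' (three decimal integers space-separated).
Answer: 1 7 7

Derivation:
vaddr = 247 = 0b011110111
  top 2 bits -> l1_idx = 1
  next 3 bits -> l2_idx = 7
  bottom 4 bits -> offset = 7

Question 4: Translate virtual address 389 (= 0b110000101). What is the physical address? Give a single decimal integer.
vaddr = 389 = 0b110000101
Split: l1_idx=3, l2_idx=0, offset=5
L1[3] = 2
L2[2][0] = 69
paddr = 69 * 16 + 5 = 1109

Answer: 1109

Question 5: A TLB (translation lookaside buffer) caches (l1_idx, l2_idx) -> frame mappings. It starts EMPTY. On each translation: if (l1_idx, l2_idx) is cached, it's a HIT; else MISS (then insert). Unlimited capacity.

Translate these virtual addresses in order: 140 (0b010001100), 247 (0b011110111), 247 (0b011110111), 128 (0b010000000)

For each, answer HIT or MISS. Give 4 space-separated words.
vaddr=140: (1,0) not in TLB -> MISS, insert
vaddr=247: (1,7) not in TLB -> MISS, insert
vaddr=247: (1,7) in TLB -> HIT
vaddr=128: (1,0) in TLB -> HIT

Answer: MISS MISS HIT HIT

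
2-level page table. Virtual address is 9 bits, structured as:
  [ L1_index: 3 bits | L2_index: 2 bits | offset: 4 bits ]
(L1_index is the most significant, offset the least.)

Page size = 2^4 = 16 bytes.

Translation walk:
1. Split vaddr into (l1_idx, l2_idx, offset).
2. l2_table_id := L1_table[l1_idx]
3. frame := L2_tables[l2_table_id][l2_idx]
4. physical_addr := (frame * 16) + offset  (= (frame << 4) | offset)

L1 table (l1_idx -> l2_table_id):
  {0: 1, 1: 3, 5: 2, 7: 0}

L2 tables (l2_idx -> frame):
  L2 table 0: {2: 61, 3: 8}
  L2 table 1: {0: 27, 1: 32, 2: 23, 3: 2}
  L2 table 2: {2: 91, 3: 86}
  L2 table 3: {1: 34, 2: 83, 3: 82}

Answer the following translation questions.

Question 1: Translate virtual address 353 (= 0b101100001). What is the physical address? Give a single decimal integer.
Answer: 1457

Derivation:
vaddr = 353 = 0b101100001
Split: l1_idx=5, l2_idx=2, offset=1
L1[5] = 2
L2[2][2] = 91
paddr = 91 * 16 + 1 = 1457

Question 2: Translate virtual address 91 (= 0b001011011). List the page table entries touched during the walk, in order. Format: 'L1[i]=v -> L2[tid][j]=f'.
Answer: L1[1]=3 -> L2[3][1]=34

Derivation:
vaddr = 91 = 0b001011011
Split: l1_idx=1, l2_idx=1, offset=11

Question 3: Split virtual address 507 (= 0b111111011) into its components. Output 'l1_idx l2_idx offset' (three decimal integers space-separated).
vaddr = 507 = 0b111111011
  top 3 bits -> l1_idx = 7
  next 2 bits -> l2_idx = 3
  bottom 4 bits -> offset = 11

Answer: 7 3 11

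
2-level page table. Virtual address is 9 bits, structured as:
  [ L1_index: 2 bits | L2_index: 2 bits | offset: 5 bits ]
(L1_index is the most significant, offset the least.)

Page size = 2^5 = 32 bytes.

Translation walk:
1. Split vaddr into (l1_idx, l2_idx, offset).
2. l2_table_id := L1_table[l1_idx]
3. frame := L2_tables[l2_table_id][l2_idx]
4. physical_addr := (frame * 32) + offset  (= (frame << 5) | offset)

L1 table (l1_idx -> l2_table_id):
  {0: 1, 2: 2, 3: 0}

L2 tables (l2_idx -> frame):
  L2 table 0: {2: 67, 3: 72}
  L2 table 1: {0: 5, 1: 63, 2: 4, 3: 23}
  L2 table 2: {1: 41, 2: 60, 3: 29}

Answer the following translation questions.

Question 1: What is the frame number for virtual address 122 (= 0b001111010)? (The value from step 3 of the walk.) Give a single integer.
Answer: 23

Derivation:
vaddr = 122: l1_idx=0, l2_idx=3
L1[0] = 1; L2[1][3] = 23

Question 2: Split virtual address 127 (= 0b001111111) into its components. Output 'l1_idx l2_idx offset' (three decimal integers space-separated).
Answer: 0 3 31

Derivation:
vaddr = 127 = 0b001111111
  top 2 bits -> l1_idx = 0
  next 2 bits -> l2_idx = 3
  bottom 5 bits -> offset = 31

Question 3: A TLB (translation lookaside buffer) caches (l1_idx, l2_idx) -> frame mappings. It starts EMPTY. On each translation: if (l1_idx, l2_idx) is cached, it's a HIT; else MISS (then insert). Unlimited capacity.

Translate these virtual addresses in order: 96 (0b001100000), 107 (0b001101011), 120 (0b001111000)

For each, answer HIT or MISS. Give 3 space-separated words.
vaddr=96: (0,3) not in TLB -> MISS, insert
vaddr=107: (0,3) in TLB -> HIT
vaddr=120: (0,3) in TLB -> HIT

Answer: MISS HIT HIT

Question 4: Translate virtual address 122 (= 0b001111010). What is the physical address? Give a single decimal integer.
Answer: 762

Derivation:
vaddr = 122 = 0b001111010
Split: l1_idx=0, l2_idx=3, offset=26
L1[0] = 1
L2[1][3] = 23
paddr = 23 * 32 + 26 = 762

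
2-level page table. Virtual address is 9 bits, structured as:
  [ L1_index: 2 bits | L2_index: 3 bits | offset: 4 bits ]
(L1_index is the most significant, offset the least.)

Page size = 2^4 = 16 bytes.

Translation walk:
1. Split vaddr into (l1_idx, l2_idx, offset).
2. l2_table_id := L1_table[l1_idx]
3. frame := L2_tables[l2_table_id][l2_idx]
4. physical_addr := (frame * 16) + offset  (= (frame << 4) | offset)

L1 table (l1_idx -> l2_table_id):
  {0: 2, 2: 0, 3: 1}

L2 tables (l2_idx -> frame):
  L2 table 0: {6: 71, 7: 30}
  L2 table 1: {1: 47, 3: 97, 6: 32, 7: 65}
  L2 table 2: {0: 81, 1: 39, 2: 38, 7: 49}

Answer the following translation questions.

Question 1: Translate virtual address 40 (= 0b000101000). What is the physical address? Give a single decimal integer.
Answer: 616

Derivation:
vaddr = 40 = 0b000101000
Split: l1_idx=0, l2_idx=2, offset=8
L1[0] = 2
L2[2][2] = 38
paddr = 38 * 16 + 8 = 616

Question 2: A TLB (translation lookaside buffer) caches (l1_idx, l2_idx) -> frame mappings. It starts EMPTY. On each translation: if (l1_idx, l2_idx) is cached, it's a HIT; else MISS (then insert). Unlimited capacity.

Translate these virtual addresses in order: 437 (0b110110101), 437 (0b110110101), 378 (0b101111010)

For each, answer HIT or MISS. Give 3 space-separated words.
vaddr=437: (3,3) not in TLB -> MISS, insert
vaddr=437: (3,3) in TLB -> HIT
vaddr=378: (2,7) not in TLB -> MISS, insert

Answer: MISS HIT MISS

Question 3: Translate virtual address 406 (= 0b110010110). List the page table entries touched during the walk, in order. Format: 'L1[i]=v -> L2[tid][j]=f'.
vaddr = 406 = 0b110010110
Split: l1_idx=3, l2_idx=1, offset=6

Answer: L1[3]=1 -> L2[1][1]=47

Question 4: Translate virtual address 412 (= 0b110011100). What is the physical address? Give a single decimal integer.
vaddr = 412 = 0b110011100
Split: l1_idx=3, l2_idx=1, offset=12
L1[3] = 1
L2[1][1] = 47
paddr = 47 * 16 + 12 = 764

Answer: 764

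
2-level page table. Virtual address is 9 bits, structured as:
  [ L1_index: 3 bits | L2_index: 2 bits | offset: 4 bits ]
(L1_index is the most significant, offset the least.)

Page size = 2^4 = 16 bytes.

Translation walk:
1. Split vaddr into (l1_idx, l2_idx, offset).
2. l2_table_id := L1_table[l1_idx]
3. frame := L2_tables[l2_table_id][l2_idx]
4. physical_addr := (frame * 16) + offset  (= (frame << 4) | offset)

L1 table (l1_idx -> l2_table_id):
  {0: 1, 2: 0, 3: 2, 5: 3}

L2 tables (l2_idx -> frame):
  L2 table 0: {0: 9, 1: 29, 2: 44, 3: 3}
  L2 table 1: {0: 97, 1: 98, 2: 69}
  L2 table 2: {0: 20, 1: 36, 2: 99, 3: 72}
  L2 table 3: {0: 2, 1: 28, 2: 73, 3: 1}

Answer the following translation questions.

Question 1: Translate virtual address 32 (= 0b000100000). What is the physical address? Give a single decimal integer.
Answer: 1104

Derivation:
vaddr = 32 = 0b000100000
Split: l1_idx=0, l2_idx=2, offset=0
L1[0] = 1
L2[1][2] = 69
paddr = 69 * 16 + 0 = 1104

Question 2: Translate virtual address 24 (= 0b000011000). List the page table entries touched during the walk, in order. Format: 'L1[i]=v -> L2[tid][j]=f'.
vaddr = 24 = 0b000011000
Split: l1_idx=0, l2_idx=1, offset=8

Answer: L1[0]=1 -> L2[1][1]=98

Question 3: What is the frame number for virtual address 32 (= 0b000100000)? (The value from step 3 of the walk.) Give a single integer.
vaddr = 32: l1_idx=0, l2_idx=2
L1[0] = 1; L2[1][2] = 69

Answer: 69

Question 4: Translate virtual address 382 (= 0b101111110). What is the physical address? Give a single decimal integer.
Answer: 30

Derivation:
vaddr = 382 = 0b101111110
Split: l1_idx=5, l2_idx=3, offset=14
L1[5] = 3
L2[3][3] = 1
paddr = 1 * 16 + 14 = 30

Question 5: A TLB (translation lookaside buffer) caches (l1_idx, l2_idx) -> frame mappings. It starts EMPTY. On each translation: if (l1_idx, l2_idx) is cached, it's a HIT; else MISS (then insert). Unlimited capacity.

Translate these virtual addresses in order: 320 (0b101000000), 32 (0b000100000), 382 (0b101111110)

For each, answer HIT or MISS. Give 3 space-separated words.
vaddr=320: (5,0) not in TLB -> MISS, insert
vaddr=32: (0,2) not in TLB -> MISS, insert
vaddr=382: (5,3) not in TLB -> MISS, insert

Answer: MISS MISS MISS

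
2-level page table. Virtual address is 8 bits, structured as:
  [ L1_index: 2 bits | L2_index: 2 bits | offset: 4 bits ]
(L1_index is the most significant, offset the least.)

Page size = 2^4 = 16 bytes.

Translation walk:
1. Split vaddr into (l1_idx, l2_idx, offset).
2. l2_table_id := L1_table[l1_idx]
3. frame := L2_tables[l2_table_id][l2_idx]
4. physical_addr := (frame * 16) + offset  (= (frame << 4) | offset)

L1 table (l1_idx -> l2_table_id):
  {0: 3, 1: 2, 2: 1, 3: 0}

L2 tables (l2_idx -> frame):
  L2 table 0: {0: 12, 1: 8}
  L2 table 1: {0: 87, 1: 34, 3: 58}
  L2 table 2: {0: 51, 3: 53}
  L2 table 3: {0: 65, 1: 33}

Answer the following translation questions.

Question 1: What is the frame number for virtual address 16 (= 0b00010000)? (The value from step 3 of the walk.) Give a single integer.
Answer: 33

Derivation:
vaddr = 16: l1_idx=0, l2_idx=1
L1[0] = 3; L2[3][1] = 33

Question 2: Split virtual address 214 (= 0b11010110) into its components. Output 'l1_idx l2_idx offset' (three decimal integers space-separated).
vaddr = 214 = 0b11010110
  top 2 bits -> l1_idx = 3
  next 2 bits -> l2_idx = 1
  bottom 4 bits -> offset = 6

Answer: 3 1 6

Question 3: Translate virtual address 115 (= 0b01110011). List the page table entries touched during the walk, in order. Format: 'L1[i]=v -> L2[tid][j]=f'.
vaddr = 115 = 0b01110011
Split: l1_idx=1, l2_idx=3, offset=3

Answer: L1[1]=2 -> L2[2][3]=53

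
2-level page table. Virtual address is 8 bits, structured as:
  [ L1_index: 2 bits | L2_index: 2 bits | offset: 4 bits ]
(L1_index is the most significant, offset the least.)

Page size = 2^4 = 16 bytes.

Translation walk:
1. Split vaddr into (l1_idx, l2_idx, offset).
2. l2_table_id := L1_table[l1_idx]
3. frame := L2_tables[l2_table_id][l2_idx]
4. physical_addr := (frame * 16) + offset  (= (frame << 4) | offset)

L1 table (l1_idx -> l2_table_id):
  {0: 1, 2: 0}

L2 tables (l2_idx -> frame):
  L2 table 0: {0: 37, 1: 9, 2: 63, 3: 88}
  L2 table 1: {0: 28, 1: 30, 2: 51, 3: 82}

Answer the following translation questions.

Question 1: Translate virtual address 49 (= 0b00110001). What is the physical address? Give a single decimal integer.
Answer: 1313

Derivation:
vaddr = 49 = 0b00110001
Split: l1_idx=0, l2_idx=3, offset=1
L1[0] = 1
L2[1][3] = 82
paddr = 82 * 16 + 1 = 1313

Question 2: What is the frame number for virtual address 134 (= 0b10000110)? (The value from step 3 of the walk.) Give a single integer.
Answer: 37

Derivation:
vaddr = 134: l1_idx=2, l2_idx=0
L1[2] = 0; L2[0][0] = 37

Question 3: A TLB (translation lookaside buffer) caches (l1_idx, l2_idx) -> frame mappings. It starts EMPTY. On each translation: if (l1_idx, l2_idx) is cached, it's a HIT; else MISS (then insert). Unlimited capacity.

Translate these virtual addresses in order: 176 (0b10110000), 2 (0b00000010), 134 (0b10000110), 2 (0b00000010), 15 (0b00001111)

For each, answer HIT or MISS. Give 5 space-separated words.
vaddr=176: (2,3) not in TLB -> MISS, insert
vaddr=2: (0,0) not in TLB -> MISS, insert
vaddr=134: (2,0) not in TLB -> MISS, insert
vaddr=2: (0,0) in TLB -> HIT
vaddr=15: (0,0) in TLB -> HIT

Answer: MISS MISS MISS HIT HIT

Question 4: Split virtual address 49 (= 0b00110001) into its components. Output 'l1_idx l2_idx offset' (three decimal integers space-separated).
vaddr = 49 = 0b00110001
  top 2 bits -> l1_idx = 0
  next 2 bits -> l2_idx = 3
  bottom 4 bits -> offset = 1

Answer: 0 3 1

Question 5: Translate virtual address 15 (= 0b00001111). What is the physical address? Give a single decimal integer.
vaddr = 15 = 0b00001111
Split: l1_idx=0, l2_idx=0, offset=15
L1[0] = 1
L2[1][0] = 28
paddr = 28 * 16 + 15 = 463

Answer: 463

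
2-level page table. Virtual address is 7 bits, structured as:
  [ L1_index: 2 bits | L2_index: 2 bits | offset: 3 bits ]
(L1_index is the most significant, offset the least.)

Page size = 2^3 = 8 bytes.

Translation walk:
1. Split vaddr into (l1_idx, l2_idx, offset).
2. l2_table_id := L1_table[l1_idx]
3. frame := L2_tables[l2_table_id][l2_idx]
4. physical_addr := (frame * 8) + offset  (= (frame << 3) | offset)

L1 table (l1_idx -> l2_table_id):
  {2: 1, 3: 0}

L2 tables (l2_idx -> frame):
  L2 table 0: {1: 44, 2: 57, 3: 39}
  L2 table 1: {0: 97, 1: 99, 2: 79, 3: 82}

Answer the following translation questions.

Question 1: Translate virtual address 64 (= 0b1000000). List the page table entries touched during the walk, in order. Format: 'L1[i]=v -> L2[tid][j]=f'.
Answer: L1[2]=1 -> L2[1][0]=97

Derivation:
vaddr = 64 = 0b1000000
Split: l1_idx=2, l2_idx=0, offset=0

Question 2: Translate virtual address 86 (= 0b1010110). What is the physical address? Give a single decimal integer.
vaddr = 86 = 0b1010110
Split: l1_idx=2, l2_idx=2, offset=6
L1[2] = 1
L2[1][2] = 79
paddr = 79 * 8 + 6 = 638

Answer: 638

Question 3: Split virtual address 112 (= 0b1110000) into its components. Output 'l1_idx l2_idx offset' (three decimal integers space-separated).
Answer: 3 2 0

Derivation:
vaddr = 112 = 0b1110000
  top 2 bits -> l1_idx = 3
  next 2 bits -> l2_idx = 2
  bottom 3 bits -> offset = 0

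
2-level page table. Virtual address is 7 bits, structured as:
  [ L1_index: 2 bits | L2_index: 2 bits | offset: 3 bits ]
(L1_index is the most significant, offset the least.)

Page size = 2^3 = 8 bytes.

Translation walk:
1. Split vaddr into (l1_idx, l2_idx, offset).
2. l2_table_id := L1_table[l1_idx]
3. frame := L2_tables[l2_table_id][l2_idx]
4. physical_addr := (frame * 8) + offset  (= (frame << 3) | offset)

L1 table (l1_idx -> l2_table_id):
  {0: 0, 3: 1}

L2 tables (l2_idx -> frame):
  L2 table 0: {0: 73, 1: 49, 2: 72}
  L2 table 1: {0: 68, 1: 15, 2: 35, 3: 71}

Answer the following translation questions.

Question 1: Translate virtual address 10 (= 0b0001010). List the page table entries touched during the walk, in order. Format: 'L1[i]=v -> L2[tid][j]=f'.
vaddr = 10 = 0b0001010
Split: l1_idx=0, l2_idx=1, offset=2

Answer: L1[0]=0 -> L2[0][1]=49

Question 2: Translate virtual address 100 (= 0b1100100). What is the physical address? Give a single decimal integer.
vaddr = 100 = 0b1100100
Split: l1_idx=3, l2_idx=0, offset=4
L1[3] = 1
L2[1][0] = 68
paddr = 68 * 8 + 4 = 548

Answer: 548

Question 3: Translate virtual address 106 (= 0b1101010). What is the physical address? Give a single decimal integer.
vaddr = 106 = 0b1101010
Split: l1_idx=3, l2_idx=1, offset=2
L1[3] = 1
L2[1][1] = 15
paddr = 15 * 8 + 2 = 122

Answer: 122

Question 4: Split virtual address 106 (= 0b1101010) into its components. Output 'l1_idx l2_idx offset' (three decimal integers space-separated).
Answer: 3 1 2

Derivation:
vaddr = 106 = 0b1101010
  top 2 bits -> l1_idx = 3
  next 2 bits -> l2_idx = 1
  bottom 3 bits -> offset = 2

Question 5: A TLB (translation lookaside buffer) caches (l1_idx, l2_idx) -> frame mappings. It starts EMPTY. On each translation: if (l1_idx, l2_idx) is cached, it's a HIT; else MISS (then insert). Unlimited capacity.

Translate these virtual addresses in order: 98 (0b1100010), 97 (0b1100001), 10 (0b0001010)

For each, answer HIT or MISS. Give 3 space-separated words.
Answer: MISS HIT MISS

Derivation:
vaddr=98: (3,0) not in TLB -> MISS, insert
vaddr=97: (3,0) in TLB -> HIT
vaddr=10: (0,1) not in TLB -> MISS, insert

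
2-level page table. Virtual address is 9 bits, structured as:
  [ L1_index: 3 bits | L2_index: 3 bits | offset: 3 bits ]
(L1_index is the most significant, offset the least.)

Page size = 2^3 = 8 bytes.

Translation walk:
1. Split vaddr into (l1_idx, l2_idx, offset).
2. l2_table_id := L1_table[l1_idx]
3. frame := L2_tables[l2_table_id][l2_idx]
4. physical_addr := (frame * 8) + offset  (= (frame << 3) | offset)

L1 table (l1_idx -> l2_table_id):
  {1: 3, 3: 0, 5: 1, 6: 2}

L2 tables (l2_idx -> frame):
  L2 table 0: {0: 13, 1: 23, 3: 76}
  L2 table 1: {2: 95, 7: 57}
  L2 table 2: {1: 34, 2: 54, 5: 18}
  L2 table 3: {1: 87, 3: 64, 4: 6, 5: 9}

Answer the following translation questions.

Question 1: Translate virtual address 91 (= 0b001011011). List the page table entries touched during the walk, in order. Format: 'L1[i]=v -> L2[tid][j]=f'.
Answer: L1[1]=3 -> L2[3][3]=64

Derivation:
vaddr = 91 = 0b001011011
Split: l1_idx=1, l2_idx=3, offset=3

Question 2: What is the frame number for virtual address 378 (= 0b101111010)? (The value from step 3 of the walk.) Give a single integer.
Answer: 57

Derivation:
vaddr = 378: l1_idx=5, l2_idx=7
L1[5] = 1; L2[1][7] = 57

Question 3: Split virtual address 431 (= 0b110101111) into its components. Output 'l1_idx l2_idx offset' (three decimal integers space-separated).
Answer: 6 5 7

Derivation:
vaddr = 431 = 0b110101111
  top 3 bits -> l1_idx = 6
  next 3 bits -> l2_idx = 5
  bottom 3 bits -> offset = 7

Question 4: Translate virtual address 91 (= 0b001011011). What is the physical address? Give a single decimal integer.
Answer: 515

Derivation:
vaddr = 91 = 0b001011011
Split: l1_idx=1, l2_idx=3, offset=3
L1[1] = 3
L2[3][3] = 64
paddr = 64 * 8 + 3 = 515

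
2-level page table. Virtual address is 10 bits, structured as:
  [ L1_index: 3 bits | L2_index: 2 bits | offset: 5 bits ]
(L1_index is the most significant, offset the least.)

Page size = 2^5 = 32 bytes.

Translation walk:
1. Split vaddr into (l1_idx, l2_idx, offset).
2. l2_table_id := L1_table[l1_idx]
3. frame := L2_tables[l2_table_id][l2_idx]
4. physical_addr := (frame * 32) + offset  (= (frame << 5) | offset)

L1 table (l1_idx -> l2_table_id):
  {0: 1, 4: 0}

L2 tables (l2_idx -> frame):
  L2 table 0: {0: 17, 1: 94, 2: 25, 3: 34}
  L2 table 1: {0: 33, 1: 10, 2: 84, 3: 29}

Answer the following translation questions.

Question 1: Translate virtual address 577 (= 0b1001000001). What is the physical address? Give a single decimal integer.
Answer: 801

Derivation:
vaddr = 577 = 0b1001000001
Split: l1_idx=4, l2_idx=2, offset=1
L1[4] = 0
L2[0][2] = 25
paddr = 25 * 32 + 1 = 801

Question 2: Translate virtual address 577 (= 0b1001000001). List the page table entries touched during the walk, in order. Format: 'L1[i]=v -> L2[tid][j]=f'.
Answer: L1[4]=0 -> L2[0][2]=25

Derivation:
vaddr = 577 = 0b1001000001
Split: l1_idx=4, l2_idx=2, offset=1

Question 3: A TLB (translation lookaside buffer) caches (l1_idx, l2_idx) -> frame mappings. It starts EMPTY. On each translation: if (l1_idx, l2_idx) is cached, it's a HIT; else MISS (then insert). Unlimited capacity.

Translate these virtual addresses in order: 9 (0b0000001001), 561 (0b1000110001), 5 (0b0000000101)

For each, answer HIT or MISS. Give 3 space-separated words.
Answer: MISS MISS HIT

Derivation:
vaddr=9: (0,0) not in TLB -> MISS, insert
vaddr=561: (4,1) not in TLB -> MISS, insert
vaddr=5: (0,0) in TLB -> HIT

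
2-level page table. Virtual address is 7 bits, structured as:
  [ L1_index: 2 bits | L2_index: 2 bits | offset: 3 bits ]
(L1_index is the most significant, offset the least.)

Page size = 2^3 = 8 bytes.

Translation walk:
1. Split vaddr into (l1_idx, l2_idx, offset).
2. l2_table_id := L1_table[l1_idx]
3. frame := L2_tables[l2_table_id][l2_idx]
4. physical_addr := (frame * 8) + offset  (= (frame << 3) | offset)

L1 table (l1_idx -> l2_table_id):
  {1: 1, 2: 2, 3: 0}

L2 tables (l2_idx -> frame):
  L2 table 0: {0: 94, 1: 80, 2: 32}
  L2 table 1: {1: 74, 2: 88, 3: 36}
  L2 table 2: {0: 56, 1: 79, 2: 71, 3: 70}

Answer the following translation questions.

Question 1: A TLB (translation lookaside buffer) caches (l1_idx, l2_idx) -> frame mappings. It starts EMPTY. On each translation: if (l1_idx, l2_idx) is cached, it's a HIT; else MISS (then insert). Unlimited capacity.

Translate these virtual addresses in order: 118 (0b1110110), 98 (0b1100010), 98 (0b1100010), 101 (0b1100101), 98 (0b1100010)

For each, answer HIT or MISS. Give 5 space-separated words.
Answer: MISS MISS HIT HIT HIT

Derivation:
vaddr=118: (3,2) not in TLB -> MISS, insert
vaddr=98: (3,0) not in TLB -> MISS, insert
vaddr=98: (3,0) in TLB -> HIT
vaddr=101: (3,0) in TLB -> HIT
vaddr=98: (3,0) in TLB -> HIT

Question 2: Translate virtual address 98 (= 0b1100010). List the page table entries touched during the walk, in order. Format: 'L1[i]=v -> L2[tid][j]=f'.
vaddr = 98 = 0b1100010
Split: l1_idx=3, l2_idx=0, offset=2

Answer: L1[3]=0 -> L2[0][0]=94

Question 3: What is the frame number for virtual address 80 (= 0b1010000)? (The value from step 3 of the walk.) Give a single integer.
vaddr = 80: l1_idx=2, l2_idx=2
L1[2] = 2; L2[2][2] = 71

Answer: 71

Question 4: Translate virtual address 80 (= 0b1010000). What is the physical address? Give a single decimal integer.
vaddr = 80 = 0b1010000
Split: l1_idx=2, l2_idx=2, offset=0
L1[2] = 2
L2[2][2] = 71
paddr = 71 * 8 + 0 = 568

Answer: 568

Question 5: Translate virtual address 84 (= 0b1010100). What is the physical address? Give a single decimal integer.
Answer: 572

Derivation:
vaddr = 84 = 0b1010100
Split: l1_idx=2, l2_idx=2, offset=4
L1[2] = 2
L2[2][2] = 71
paddr = 71 * 8 + 4 = 572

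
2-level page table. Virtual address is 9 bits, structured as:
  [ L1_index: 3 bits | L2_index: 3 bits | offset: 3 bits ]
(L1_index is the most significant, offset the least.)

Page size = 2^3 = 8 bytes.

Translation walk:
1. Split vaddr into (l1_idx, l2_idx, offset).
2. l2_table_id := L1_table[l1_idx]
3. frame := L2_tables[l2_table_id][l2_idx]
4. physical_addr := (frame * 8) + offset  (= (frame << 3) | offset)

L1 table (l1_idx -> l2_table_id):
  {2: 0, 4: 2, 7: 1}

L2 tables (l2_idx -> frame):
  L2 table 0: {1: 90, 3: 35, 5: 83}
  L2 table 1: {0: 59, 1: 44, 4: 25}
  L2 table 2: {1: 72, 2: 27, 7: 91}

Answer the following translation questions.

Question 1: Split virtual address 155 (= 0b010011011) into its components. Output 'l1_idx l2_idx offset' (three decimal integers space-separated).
vaddr = 155 = 0b010011011
  top 3 bits -> l1_idx = 2
  next 3 bits -> l2_idx = 3
  bottom 3 bits -> offset = 3

Answer: 2 3 3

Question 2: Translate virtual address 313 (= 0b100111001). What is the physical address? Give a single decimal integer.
Answer: 729

Derivation:
vaddr = 313 = 0b100111001
Split: l1_idx=4, l2_idx=7, offset=1
L1[4] = 2
L2[2][7] = 91
paddr = 91 * 8 + 1 = 729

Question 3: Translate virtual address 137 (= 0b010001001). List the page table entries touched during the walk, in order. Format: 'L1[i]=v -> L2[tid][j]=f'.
vaddr = 137 = 0b010001001
Split: l1_idx=2, l2_idx=1, offset=1

Answer: L1[2]=0 -> L2[0][1]=90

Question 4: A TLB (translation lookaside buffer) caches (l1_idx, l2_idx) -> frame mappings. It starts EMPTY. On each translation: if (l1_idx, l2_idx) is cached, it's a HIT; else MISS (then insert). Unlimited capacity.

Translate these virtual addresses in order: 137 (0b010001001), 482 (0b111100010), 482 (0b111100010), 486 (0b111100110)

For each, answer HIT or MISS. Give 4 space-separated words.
Answer: MISS MISS HIT HIT

Derivation:
vaddr=137: (2,1) not in TLB -> MISS, insert
vaddr=482: (7,4) not in TLB -> MISS, insert
vaddr=482: (7,4) in TLB -> HIT
vaddr=486: (7,4) in TLB -> HIT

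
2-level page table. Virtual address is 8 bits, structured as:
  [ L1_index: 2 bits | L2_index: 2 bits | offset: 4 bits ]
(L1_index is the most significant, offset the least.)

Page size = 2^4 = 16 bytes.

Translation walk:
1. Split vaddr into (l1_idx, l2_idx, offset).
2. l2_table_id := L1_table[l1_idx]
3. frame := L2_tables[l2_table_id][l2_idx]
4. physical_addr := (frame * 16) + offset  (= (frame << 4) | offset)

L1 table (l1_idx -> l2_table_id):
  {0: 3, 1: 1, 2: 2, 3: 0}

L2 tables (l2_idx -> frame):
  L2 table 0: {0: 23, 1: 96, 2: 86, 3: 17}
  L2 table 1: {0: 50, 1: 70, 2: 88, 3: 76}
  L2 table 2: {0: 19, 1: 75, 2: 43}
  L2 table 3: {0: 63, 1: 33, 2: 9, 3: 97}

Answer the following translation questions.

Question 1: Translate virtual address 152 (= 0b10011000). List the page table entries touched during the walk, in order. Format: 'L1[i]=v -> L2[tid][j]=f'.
Answer: L1[2]=2 -> L2[2][1]=75

Derivation:
vaddr = 152 = 0b10011000
Split: l1_idx=2, l2_idx=1, offset=8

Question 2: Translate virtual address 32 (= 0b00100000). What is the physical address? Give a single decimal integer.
Answer: 144

Derivation:
vaddr = 32 = 0b00100000
Split: l1_idx=0, l2_idx=2, offset=0
L1[0] = 3
L2[3][2] = 9
paddr = 9 * 16 + 0 = 144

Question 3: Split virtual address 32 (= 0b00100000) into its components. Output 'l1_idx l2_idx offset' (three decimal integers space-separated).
vaddr = 32 = 0b00100000
  top 2 bits -> l1_idx = 0
  next 2 bits -> l2_idx = 2
  bottom 4 bits -> offset = 0

Answer: 0 2 0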